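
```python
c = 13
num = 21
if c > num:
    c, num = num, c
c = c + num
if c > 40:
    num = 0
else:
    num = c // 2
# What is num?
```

Trace:
`c = 13` → c = 13
`num = 21` → num = 21
`if c > num: ...` → c > num is False → no variable changes
`c = c + num` → c = 34
`if c > 40: ...` → c > 40 is False, take else branch → num = 17
So num = 17

Answer: 17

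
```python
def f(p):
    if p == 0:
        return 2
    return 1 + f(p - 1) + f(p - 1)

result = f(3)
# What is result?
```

f(p) = 1 + 2·f(p-1), f(0)=2. Closed form: (2+1)·2^3 - 1 = 23.

Answer: 23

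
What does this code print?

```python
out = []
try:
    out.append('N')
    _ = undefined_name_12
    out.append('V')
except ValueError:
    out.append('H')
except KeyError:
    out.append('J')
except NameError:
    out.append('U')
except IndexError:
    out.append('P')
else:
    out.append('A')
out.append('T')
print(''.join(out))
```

Execution trace: 'N' (try body) → 'U' (except NameError) → 'T' (after the try/except). Output: NUT

Answer: NUT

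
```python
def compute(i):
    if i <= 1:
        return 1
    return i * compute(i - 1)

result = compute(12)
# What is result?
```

compute(12) = 12 * 11 * 10 * 9 * 8 * 7 * 6 * 5 * 4 * 3 * 2 * 1 = 479001600

Answer: 479001600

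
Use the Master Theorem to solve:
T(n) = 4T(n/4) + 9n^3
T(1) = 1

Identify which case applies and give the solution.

a=4, b=4, f(n)=9n^3. log_4(4) = 1. Since c=3 > 1 and the regularity condition holds (4(n/4)^3 = (4/4^3)n^3 with 4/4^3 < 1), Case 3 applies: T(n) = Θ(f(n)) = O(n^3).

Answer: O(n^3) - Case 3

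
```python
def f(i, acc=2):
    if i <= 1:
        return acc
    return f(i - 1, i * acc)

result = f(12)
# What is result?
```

Accumulator trace (n, acc): (12, 2) -> (11, 24) -> (10, 264) -> (9, 2640) -> (8, 23760) -> (7, 190080) -> (6, 1330560) -> (5, 7983360) -> (4, 39916800) -> (3, 159667200) -> (2, 479001600) -> (1, 958003200) -> return 958003200

Answer: 958003200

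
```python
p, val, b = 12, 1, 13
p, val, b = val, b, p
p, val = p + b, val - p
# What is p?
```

Trace:
`p, val, b = 12, 1, 13` → p = 12; val = 1; b = 13
`p, val, b = val, b, p` → p = 1; val = 13; b = 12
`p, val = p + b, val - p` → p = 13; val = 12
So p = 13

Answer: 13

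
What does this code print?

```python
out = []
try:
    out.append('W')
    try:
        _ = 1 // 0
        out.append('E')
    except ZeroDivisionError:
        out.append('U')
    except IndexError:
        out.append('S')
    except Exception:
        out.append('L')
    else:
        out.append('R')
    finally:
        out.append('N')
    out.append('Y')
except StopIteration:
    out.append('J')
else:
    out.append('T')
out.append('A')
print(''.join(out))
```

Execution trace: 'W' (try body) → 'U' (inner except ZeroDivisionError) → 'N' (inner finally) → 'Y' (try body, no exception) → 'T' (else) → 'A' (after the try/except). Output: WUNYTA

Answer: WUNYTA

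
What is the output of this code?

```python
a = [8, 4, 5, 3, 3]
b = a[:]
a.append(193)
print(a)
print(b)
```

Key concept: slice [:] creates copy.
Step by step:
`a = [8, 4, 5, 3, 3]` → a = [8, 4, 5, 3, 3]
`b = a[:]` → b = [8, 4, 5, 3, 3]
`a.append(193)` → a = [8, 4, 5, 3, 3, 193]
`print(a)` → prints [8, 4, 5, 3, 3, 193]
`print(b)` → prints [8, 4, 5, 3, 3]

Answer:
[8, 4, 5, 3, 3, 193]
[8, 4, 5, 3, 3]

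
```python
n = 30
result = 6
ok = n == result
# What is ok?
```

Trace:
`n = 30` → n = 30
`result = 6` → result = 6
`ok = n == result` → ok = False
So ok = False

Answer: False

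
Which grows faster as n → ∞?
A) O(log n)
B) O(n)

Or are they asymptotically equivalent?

O(log n) vs O(n): Higher order terms dominate.

Answer: B) O(n) grows faster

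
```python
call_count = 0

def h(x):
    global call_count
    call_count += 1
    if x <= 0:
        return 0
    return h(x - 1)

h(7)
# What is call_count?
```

Linear recursion stepping by 1: 8 calls from x=7 down to ≤0.

Answer: 8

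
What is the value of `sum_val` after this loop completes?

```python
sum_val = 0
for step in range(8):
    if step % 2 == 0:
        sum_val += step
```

Sum of even numbers 0 to 7
`sum_val` takes the values: 0 → 2 → 6 → 12

Answer: 12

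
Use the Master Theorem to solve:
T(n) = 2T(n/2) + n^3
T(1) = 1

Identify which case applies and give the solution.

a=2, b=2, f(n)=n^3. log_2(2) = 1. Since c=3 > 1 and the regularity condition holds (2(n/2)^3 = (2/2^3)n^3 with 2/2^3 < 1), Case 3 applies: T(n) = Θ(f(n)) = O(n^3).

Answer: O(n^3) - Case 3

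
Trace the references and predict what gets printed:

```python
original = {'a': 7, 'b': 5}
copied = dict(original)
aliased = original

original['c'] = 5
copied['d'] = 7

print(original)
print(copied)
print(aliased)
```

Key concept: dict() creates copy, assignment creates alias.
Step by step:
`original = {'a': 7, 'b': 5}` → original = {'a': 7, 'b': 5}
`copied = dict(original)` → copied = {'a': 7, 'b': 5}
`aliased = original` → aliased = {'a': 7, 'b': 5} (same object as original)
`original['c'] = 5` → original = {'a': 7, 'b': 5, 'c': 5} (same object as aliased); aliased = {'a': 7, 'b': 5, 'c': 5} (same object as original)
`copied['d'] = 7` → copied = {'a': 7, 'b': 5, 'd': 7}
`print(original)` → prints {'a': 7, 'b': 5, 'c': 5}
`print(copied)` → prints {'a': 7, 'b': 5, 'd': 7}
`print(aliased)` → prints {'a': 7, 'b': 5, 'c': 5}

Answer:
{'a': 7, 'b': 5, 'c': 5}
{'a': 7, 'b': 5, 'd': 7}
{'a': 7, 'b': 5, 'c': 5}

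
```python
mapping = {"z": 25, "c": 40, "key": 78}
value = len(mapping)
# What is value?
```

Trace:
`mapping = {"z": 25, "c": 40, "key": 78}` → mapping = {'z': 25, 'c': 40, 'key': 78}
`value = len(mapping)` → value = 3
So value = 3

Answer: 3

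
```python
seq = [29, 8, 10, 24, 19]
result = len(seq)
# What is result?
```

Trace:
`seq = [29, 8, 10, 24, 19]` → seq = [29, 8, 10, 24, 19]
`result = len(seq)` → result = 5
So result = 5

Answer: 5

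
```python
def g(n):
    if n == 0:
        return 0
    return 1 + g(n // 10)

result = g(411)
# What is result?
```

Count of digits of 411: 3

Answer: 3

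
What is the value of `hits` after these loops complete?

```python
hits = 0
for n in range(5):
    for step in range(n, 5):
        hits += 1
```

Upper triangle: 5 + 4 + ... + 1
`hits` takes the values: 0 → 1 → 2 → 3 → 4 → 5 → 6 → 7 → 8 → 9 → 10 → 11 → 12 → 13 → 14 → 15

Answer: 15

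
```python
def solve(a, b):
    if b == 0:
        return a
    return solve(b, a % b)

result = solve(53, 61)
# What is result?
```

solve(53, 61) -> solve(61, 53) -> solve(53, 8) -> solve(8, 5) -> solve(5, 3) -> solve(3, 2) -> solve(2, 1) -> solve(1, 0) -> 1

Answer: 1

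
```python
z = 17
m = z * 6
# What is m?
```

Trace:
`z = 17` → z = 17
`m = z * 6` → m = 102
So m = 102

Answer: 102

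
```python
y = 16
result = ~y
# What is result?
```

Trace:
`y = 16` → y = 16
`result = ~y` → result = -17
So result = -17

Answer: -17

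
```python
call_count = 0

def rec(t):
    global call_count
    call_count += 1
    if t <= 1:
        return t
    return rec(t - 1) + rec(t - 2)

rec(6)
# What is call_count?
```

Calls(t) = 1 + Calls(t-1) + Calls(t-2); Calls(0)=Calls(1)=1. For t=6 this gives 25.

Answer: 25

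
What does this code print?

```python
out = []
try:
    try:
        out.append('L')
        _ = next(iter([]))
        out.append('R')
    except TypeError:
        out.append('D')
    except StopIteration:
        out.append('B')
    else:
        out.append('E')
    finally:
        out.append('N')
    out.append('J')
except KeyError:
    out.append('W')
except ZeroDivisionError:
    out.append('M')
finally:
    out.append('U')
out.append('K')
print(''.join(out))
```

Execution trace: 'L' (inner try body) → 'B' (inner except StopIteration) → 'N' (inner finally) → 'J' (try body, no exception) → 'U' (finally) → 'K' (after the try/except). Output: LBNJUK

Answer: LBNJUK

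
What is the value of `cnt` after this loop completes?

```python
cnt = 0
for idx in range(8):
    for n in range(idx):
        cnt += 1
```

Triangle number: 0+1+2+...+7
`cnt` takes the values: 0 → 1 → 2 → 3 → 4 → 5 → 6 → 7 → 8 → 9 → 10 → 11 → 12 → 13 → 14 → 15 → 16 → 17 → 18 → 19 → 20 → 21 → 22 → 23 → 24 → 25 → 26 → 27 → 28

Answer: 28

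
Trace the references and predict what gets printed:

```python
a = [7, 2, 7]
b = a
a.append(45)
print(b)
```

Key concept: basic list aliasing.
Step by step:
`a = [7, 2, 7]` → a = [7, 2, 7]
`b = a` → b = [7, 2, 7] (same object as a)
`a.append(45)` → a = [7, 2, 7, 45] (same object as b); b = [7, 2, 7, 45] (same object as a)
`print(b)` → prints [7, 2, 7, 45]

Answer: [7, 2, 7, 45]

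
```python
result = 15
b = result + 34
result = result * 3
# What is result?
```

Trace:
`result = 15` → result = 15
`b = result + 34` → b = 49
`result = result * 3` → result = 45
So result = 45

Answer: 45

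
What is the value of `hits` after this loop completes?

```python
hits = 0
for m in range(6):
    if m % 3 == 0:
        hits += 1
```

Count numbers divisible by 3 in range(6)
`hits` takes the values: 0 → 1 → 2

Answer: 2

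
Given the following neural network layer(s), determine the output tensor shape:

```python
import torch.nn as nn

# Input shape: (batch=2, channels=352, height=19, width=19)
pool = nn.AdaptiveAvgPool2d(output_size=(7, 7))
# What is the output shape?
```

Input: (2, 352, 19, 19) -> Output: (2, 352, 7, 7)

Answer: (2, 352, 7, 7)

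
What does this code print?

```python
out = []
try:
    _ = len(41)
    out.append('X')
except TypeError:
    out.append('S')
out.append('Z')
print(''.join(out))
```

Execution trace: 'S' (except TypeError) → 'Z' (after the try/except). Output: SZ

Answer: SZ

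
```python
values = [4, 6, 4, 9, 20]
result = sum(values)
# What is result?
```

Trace:
`values = [4, 6, 4, 9, 20]` → values = [4, 6, 4, 9, 20]
`result = sum(values)` → result = 43
So result = 43

Answer: 43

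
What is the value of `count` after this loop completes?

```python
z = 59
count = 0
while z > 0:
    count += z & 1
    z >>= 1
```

Count set bits in 59 (binary: 0b111011)
`count` takes the values: 0 → 1 → 2 → 3 → 4 → 5

Answer: 5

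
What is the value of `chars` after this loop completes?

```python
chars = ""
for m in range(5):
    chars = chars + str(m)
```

Concatenate digits 0 to 4
`chars` takes the values: "" → "0" → "01" → "012" → "0123" → "01234"

Answer: "01234"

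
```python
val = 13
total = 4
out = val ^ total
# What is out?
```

Trace:
`val = 13` → val = 13
`total = 4` → total = 4
`out = val ^ total` → out = 9
So out = 9

Answer: 9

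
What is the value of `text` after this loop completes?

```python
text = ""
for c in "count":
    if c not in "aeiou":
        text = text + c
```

Remove vowels from 'count'
`text` takes the values: "" → "c" → "cn" → "cnt"

Answer: "cnt"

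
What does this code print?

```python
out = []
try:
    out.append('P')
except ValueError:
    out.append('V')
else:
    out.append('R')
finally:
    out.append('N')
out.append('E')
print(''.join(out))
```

Execution trace: 'P' (try body, no exception) → 'R' (else) → 'N' (finally) → 'E' (after the try/except). Output: PRNE

Answer: PRNE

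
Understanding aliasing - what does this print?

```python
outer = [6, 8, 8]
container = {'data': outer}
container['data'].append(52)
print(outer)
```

Key concept: dict holds reference to list.
Step by step:
`outer = [6, 8, 8]` → outer = [6, 8, 8]
`container = {'data': outer}` → container = {'data': [6, 8, 8]}
`container['data'].append(52)` → outer = [6, 8, 8, 52]; container = {'data': [6, 8, 8, 52]}
`print(outer)` → prints [6, 8, 8, 52]

Answer: [6, 8, 8, 52]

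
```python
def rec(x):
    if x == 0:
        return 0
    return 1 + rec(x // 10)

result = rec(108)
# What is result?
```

Count of digits of 108: 3

Answer: 3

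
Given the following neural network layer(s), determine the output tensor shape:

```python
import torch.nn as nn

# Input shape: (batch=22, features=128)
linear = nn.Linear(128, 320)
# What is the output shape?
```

Input: (22, 128) -> Output: (22, 320)

Answer: (22, 320)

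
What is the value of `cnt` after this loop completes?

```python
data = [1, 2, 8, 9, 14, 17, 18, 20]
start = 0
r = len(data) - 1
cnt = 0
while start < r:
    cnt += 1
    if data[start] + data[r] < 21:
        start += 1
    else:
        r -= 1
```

Steps to find pair summing to 21
`cnt` takes the values: 0 → 1 → 2 → 3 → 4 → 5 → 6 → 7

Answer: 7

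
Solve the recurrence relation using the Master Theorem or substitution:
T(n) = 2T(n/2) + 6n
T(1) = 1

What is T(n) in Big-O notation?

By Master Theorem: a=2, b=2, f(n)=6n. Since log_2(2) = 1 and f(n) = Θ(n^1), Case 2 applies. T(n) = O(n log n).

Answer: O(n log n)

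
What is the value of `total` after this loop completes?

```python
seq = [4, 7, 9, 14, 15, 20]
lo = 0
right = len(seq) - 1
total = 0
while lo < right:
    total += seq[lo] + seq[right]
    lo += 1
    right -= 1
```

Sum of pairs from ends
`total` takes the values: 0 → 24 → 46 → 69

Answer: 69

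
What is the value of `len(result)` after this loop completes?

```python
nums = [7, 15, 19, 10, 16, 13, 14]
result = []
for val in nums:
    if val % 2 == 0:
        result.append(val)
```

Count even numbers in [7, 15, 19, 10, 16, 13, 14]
`result` takes the values: [] → [10] → [10, 16] → [10, 16, 14]
So `len(result)` = 3

Answer: 3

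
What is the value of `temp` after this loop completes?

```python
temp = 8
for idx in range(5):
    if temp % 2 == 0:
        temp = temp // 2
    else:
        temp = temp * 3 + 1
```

Collatz-style transformation from 8
`temp` takes the values: 8 → 4 → 2 → 1 → 4 → 2

Answer: 2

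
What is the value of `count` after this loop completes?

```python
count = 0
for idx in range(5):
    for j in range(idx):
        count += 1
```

Triangle number: 0+1+2+...+4
`count` takes the values: 0 → 1 → 2 → 3 → 4 → 5 → 6 → 7 → 8 → 9 → 10

Answer: 10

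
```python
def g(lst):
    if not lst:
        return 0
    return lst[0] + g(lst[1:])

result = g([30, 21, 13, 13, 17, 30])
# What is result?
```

30 + 21 + 13 + 13 + 17 + 30 + 0 = 124

Answer: 124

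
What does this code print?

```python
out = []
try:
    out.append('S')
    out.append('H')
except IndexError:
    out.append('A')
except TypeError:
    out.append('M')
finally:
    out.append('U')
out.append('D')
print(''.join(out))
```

Execution trace: 'S' (try body) → 'H' (try body, no exception) → 'U' (finally) → 'D' (after the try/except). Output: SHUD

Answer: SHUD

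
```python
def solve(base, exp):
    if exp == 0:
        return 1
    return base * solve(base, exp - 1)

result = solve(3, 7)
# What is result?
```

solve(3, 7) = 3 * 3 * 3 * 3 * 3 * 3 * 3 = 2187

Answer: 2187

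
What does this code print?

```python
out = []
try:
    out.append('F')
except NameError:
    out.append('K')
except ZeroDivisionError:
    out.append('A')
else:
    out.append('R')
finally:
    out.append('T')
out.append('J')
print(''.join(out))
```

Execution trace: 'F' (try body, no exception) → 'R' (else) → 'T' (finally) → 'J' (after the try/except). Output: FRTJ

Answer: FRTJ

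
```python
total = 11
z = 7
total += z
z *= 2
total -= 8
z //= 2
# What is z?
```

Trace:
`total = 11` → total = 11
`z = 7` → z = 7
`total += z` → total = 18
`z *= 2` → z = 14
`total -= 8` → total = 10
`z //= 2` → z = 7
So z = 7

Answer: 7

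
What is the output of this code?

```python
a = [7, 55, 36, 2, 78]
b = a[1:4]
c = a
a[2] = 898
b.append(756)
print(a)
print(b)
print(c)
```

Key concept: slice vs alias.
Step by step:
`a = [7, 55, 36, 2, 78]` → a = [7, 55, 36, 2, 78]
`b = a[1:4]` → b = [55, 36, 2]
`c = a` → c = [7, 55, 36, 2, 78] (same object as a)
`a[2] = 898` → a = [7, 55, 898, 2, 78] (same object as c); c = [7, 55, 898, 2, 78] (same object as a)
`b.append(756)` → b = [55, 36, 2, 756]
`print(a)` → prints [7, 55, 898, 2, 78]
`print(b)` → prints [55, 36, 2, 756]
`print(c)` → prints [7, 55, 898, 2, 78]

Answer:
[7, 55, 898, 2, 78]
[55, 36, 2, 756]
[7, 55, 898, 2, 78]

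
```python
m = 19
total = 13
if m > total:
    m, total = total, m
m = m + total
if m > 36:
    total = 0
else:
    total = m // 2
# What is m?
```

Trace:
`m = 19` → m = 19
`total = 13` → total = 13
`if m > total: ...` → m > total is True → m = 13; total = 19
`m = m + total` → m = 32
`if m > 36: ...` → m > 36 is False, take else branch → total = 16
So m = 32

Answer: 32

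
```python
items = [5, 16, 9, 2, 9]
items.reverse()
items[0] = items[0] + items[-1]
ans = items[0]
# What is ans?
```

Trace:
`items = [5, 16, 9, 2, 9]` → items = [5, 16, 9, 2, 9]
`items.reverse()` → items = [9, 2, 9, 16, 5]
`items[0] = items[0] + items[-1]` → items = [14, 2, 9, 16, 5]
`ans = items[0]` → ans = 14
So ans = 14

Answer: 14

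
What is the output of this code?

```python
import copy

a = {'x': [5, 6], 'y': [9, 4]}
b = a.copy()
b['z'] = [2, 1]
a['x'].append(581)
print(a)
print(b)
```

Key concept: shallow copy of dict with mutable values.
Step by step:
`a = {'x': [5, 6], 'y': [9, 4]}` → a = {'x': [5, 6], 'y': [9, 4]}
`b = a.copy()` → b = {'x': [5, 6], 'y': [9, 4]}
`b['z'] = [2, 1]` → b = {'x': [5, 6], 'y': [9, 4], 'z': [2, 1]}
`a['x'].append(581)` → a = {'x': [5, 6, 581], 'y': [9, 4]}; b = {'x': [5, 6, 581], 'y': [9, 4], 'z': [2, 1]}
`print(a)` → prints {'x': [5, 6, 581], 'y': [9, 4]}
`print(b)` → prints {'x': [5, 6, 581], 'y': [9, 4], 'z': [2, 1]}

Answer:
{'x': [5, 6, 581], 'y': [9, 4]}
{'x': [5, 6, 581], 'y': [9, 4], 'z': [2, 1]}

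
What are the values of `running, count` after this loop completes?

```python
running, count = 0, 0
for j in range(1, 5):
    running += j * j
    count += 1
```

Sum of squares and count
`running, count` takes the values: (0, 0) → (1, 0) → (1, 1) → (5, 1) → (5, 2) → (14, 2) → (14, 3) → (30, 3) → (30, 4)

Answer: 30, 4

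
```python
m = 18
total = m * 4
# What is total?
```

Trace:
`m = 18` → m = 18
`total = m * 4` → total = 72
So total = 72

Answer: 72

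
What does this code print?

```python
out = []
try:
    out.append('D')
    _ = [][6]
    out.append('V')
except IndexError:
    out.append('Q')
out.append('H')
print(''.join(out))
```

Execution trace: 'D' (try body) → 'Q' (except IndexError) → 'H' (after the try/except). Output: DQH

Answer: DQH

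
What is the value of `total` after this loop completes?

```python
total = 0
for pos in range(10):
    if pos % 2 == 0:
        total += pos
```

Sum of even numbers 0 to 9
`total` takes the values: 0 → 2 → 6 → 12 → 20

Answer: 20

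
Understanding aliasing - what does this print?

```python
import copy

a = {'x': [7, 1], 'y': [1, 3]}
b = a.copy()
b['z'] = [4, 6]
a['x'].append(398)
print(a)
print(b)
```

Key concept: shallow copy of dict with mutable values.
Step by step:
`a = {'x': [7, 1], 'y': [1, 3]}` → a = {'x': [7, 1], 'y': [1, 3]}
`b = a.copy()` → b = {'x': [7, 1], 'y': [1, 3]}
`b['z'] = [4, 6]` → b = {'x': [7, 1], 'y': [1, 3], 'z': [4, 6]}
`a['x'].append(398)` → a = {'x': [7, 1, 398], 'y': [1, 3]}; b = {'x': [7, 1, 398], 'y': [1, 3], 'z': [4, 6]}
`print(a)` → prints {'x': [7, 1, 398], 'y': [1, 3]}
`print(b)` → prints {'x': [7, 1, 398], 'y': [1, 3], 'z': [4, 6]}

Answer:
{'x': [7, 1, 398], 'y': [1, 3]}
{'x': [7, 1, 398], 'y': [1, 3], 'z': [4, 6]}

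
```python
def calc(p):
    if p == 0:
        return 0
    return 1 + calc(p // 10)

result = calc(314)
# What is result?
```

Count of digits of 314: 3

Answer: 3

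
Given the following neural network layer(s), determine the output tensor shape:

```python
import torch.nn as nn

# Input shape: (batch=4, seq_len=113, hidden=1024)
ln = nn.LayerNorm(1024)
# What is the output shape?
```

Input: (4, 113, 1024) -> Output: (4, 113, 1024)

Answer: (4, 113, 1024)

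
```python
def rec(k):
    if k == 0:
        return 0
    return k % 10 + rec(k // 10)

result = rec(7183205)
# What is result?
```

Sum of digits of 7183205: 5 + 0 + 2 + 3 + 8 + 1 + 7 = 26

Answer: 26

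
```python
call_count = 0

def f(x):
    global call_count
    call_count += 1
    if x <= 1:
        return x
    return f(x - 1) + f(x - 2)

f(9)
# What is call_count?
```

Calls(x) = 1 + Calls(x-1) + Calls(x-2); Calls(0)=Calls(1)=1. For x=9 this gives 109.

Answer: 109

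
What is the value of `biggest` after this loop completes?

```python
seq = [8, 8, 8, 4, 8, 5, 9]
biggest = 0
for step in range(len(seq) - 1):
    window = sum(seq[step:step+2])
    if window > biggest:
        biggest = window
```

Max sum of 2-element window in [8, 8, 8, 4, 8, 5, 9]
`biggest` takes the values: 0 → 16

Answer: 16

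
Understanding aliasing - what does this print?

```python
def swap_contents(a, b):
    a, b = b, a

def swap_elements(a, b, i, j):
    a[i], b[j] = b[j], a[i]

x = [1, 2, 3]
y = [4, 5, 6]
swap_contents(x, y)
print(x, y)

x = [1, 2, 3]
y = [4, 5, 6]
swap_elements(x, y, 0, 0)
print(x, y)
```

Key concept: parameter rebinding vs mutation.
Step by step:
`x = [1, 2, 3]` → x = [1, 2, 3]
`y = [4, 5, 6]` → y = [4, 5, 6]
`swap_contents(x, y)` → no visible change to tracked variables
`print(x, y)` → prints [1, 2, 3] [4, 5, 6]
`x = [1, 2, 3]` → x = [1, 2, 3]
`y = [4, 5, 6]` → y = [4, 5, 6]
`swap_elements(x, y, 0, 0)` → x = [4, 2, 3]; y = [1, 5, 6]
`print(x, y)` → prints [4, 2, 3] [1, 5, 6]

Answer:
[1, 2, 3] [4, 5, 6]
[4, 2, 3] [1, 5, 6]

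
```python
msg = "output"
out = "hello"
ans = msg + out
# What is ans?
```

Trace:
`msg = "output"` → msg = 'output'
`out = "hello"` → out = 'hello'
`ans = msg + out` → ans = 'outputhello'
So ans = 'outputhello'

Answer: 'outputhello'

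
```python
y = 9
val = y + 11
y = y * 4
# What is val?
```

Trace:
`y = 9` → y = 9
`val = y + 11` → val = 20
`y = y * 4` → y = 36
So val = 20

Answer: 20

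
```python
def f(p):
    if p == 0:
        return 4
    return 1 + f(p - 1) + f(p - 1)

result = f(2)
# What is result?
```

f(p) = 1 + 2·f(p-1), f(0)=4. Closed form: (4+1)·2^2 - 1 = 19.

Answer: 19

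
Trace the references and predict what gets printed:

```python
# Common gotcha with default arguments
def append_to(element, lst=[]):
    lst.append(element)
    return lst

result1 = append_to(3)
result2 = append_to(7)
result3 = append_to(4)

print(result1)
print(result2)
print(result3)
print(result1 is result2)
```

Key concept: mutable default argument gotcha.
Step by step:
`result1 = append_to(3)` → result1 = [3]
`result2 = append_to(7)` → result1 = [3, 7] (same object as result2); result2 = [3, 7] (same object as result1)
`result3 = append_to(4)` → result1 = [3, 7, 4] (same object as result2, result3); result2 = [3, 7, 4] (same object as result1, result3); result3 = [3, 7, 4] (same object as result1, result2)
`print(result1)` → prints [3, 7, 4]
`print(result2)` → prints [3, 7, 4]
`print(result3)` → prints [3, 7, 4]
`print(result1 is result2)` → prints True

Answer:
[3, 7, 4]
[3, 7, 4]
[3, 7, 4]
True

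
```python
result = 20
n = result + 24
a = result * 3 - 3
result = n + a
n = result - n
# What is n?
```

Trace:
`result = 20` → result = 20
`n = result + 24` → n = 44
`a = result * 3 - 3` → a = 57
`result = n + a` → result = 101
`n = result - n` → n = 57
So n = 57

Answer: 57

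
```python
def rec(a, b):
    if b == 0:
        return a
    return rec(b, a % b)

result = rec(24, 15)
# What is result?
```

rec(24, 15) -> rec(15, 9) -> rec(9, 6) -> rec(6, 3) -> rec(3, 0) -> 3

Answer: 3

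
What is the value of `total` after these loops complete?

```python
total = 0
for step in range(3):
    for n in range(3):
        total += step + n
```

Sum of all step+n for step,n in 3x3
`total` takes the values: 0 → 1 → 3 → 4 → 6 → 9 → 11 → 14 → 18

Answer: 18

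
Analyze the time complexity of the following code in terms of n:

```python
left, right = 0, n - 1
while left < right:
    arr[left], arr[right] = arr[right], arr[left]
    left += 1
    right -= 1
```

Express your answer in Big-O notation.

This is In-place array reversal. Time complexity: O(n).

Answer: O(n)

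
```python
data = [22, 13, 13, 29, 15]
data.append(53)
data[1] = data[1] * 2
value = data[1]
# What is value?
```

Trace:
`data = [22, 13, 13, 29, 15]` → data = [22, 13, 13, 29, 15]
`data.append(53)` → data = [22, 13, 13, 29, 15, 53]
`data[1] = data[1] * 2` → data = [22, 26, 13, 29, 15, 53]
`value = data[1]` → value = 26
So value = 26

Answer: 26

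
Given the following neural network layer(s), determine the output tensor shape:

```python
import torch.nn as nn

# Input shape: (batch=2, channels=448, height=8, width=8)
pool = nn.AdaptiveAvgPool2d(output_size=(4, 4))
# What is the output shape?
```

Input: (2, 448, 8, 8) -> Output: (2, 448, 4, 4)

Answer: (2, 448, 4, 4)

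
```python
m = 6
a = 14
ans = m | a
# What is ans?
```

Trace:
`m = 6` → m = 6
`a = 14` → a = 14
`ans = m | a` → ans = 14
So ans = 14

Answer: 14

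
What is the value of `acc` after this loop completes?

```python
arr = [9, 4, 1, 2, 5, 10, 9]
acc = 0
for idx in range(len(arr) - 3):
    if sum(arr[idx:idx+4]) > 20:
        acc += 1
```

Count windows with sum > 20
`acc` takes the values: 0 → 1

Answer: 1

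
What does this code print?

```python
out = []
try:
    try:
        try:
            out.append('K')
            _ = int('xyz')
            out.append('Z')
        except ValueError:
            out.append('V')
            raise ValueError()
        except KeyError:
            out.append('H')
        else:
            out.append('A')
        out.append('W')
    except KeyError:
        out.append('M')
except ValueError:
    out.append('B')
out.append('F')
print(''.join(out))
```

Execution trace: 'K' (inner try body) → 'V' (inner except ValueError) → 'B' (outer except ValueError) → 'F' (after the try/except). Output: KVBF

Answer: KVBF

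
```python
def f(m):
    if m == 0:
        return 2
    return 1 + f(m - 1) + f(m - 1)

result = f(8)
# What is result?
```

f(m) = 1 + 2·f(m-1), f(0)=2. Closed form: (2+1)·2^8 - 1 = 767.

Answer: 767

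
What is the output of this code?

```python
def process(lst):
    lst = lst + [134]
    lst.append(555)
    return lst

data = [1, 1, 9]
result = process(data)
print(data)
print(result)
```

Key concept: rebinding parameter vs mutation.
Step by step:
`data = [1, 1, 9]` → data = [1, 1, 9]
`result = process(data)` → result = [1, 1, 9, 134, 555]
`print(data)` → prints [1, 1, 9]
`print(result)` → prints [1, 1, 9, 134, 555]

Answer:
[1, 1, 9]
[1, 1, 9, 134, 555]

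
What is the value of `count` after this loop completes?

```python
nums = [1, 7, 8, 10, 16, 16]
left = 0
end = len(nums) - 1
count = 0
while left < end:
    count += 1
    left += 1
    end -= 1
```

Iterations until pointers meet (list length 6)
`count` takes the values: 0 → 1 → 2 → 3

Answer: 3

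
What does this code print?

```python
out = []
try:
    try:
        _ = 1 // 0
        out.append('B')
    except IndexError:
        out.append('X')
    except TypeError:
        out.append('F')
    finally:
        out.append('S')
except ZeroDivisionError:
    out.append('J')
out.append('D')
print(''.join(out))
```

Execution trace: 'S' (finally) → 'J' (outer except ZeroDivisionError) → 'D' (after the try/except). Output: SJD

Answer: SJD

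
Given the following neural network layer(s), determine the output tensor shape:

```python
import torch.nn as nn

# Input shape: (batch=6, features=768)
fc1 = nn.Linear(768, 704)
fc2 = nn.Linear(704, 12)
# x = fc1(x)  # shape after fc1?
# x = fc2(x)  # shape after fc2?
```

Input: (6, 768) -> after fc1: (6, 704) -> Output: (6, 12)

Answer: (6, 12)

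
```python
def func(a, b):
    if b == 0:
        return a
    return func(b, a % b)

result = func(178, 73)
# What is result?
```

func(178, 73) -> func(73, 32) -> func(32, 9) -> func(9, 5) -> func(5, 4) -> func(4, 1) -> func(1, 0) -> 1

Answer: 1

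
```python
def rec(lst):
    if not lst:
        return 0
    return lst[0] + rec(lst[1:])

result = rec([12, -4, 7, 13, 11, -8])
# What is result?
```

12 + (-4) + 7 + 13 + 11 + (-8) + 0 = 31

Answer: 31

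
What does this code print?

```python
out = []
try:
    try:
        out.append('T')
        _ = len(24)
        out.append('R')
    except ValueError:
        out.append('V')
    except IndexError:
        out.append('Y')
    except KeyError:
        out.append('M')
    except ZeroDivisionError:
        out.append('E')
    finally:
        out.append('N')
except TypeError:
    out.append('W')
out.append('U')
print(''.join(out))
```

Execution trace: 'T' (try body) → 'N' (finally) → 'W' (outer except TypeError) → 'U' (after the try/except). Output: TNWU

Answer: TNWU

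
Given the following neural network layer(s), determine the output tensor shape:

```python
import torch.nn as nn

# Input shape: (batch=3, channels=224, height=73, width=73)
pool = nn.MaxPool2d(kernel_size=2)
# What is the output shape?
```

Input: (3, 224, 73, 73) -> Output: (3, 224, 36, 36)

Answer: (3, 224, 36, 36)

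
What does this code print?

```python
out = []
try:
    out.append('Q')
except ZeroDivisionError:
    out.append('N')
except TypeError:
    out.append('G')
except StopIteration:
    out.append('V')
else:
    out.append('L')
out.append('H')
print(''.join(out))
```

Execution trace: 'Q' (try body, no exception) → 'L' (else) → 'H' (after the try/except). Output: QLH

Answer: QLH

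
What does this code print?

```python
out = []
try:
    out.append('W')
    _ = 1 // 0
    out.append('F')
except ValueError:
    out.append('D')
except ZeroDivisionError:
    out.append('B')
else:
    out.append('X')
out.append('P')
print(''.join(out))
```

Execution trace: 'W' (try body) → 'B' (except ZeroDivisionError) → 'P' (after the try/except). Output: WBP

Answer: WBP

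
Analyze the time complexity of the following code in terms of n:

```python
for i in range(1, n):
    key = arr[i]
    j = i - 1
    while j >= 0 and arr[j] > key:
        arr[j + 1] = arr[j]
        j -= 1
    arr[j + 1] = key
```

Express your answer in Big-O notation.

This is Insertion sort. Time complexity: O(n²).

Answer: O(n²)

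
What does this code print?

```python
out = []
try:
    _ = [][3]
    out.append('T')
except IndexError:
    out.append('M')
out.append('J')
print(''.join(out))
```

Execution trace: 'M' (except IndexError) → 'J' (after the try/except). Output: MJ

Answer: MJ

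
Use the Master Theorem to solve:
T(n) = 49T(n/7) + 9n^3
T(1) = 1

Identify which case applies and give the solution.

a=49, b=7, f(n)=9n^3. log_7(49) = 2. Since c=3 > 2 and the regularity condition holds (49(n/7)^3 = (49/7^3)n^3 with 49/7^3 < 1), Case 3 applies: T(n) = Θ(f(n)) = O(n^3).

Answer: O(n^3) - Case 3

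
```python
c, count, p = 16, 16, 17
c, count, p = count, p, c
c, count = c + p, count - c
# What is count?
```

Trace:
`c, count, p = 16, 16, 17` → c = 16; count = 16; p = 17
`c, count, p = count, p, c` → c = 16; count = 17; p = 16
`c, count = c + p, count - c` → c = 32; count = 1
So count = 1

Answer: 1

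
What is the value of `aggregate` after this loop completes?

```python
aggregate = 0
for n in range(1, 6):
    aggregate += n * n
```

Sum of squares 1² to 5² = 55
`aggregate` takes the values: 0 → 1 → 5 → 14 → 30 → 55

Answer: 55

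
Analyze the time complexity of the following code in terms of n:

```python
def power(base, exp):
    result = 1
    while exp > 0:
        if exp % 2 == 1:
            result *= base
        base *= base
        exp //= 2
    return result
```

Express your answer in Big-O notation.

This is Exponentiation by squaring. Time complexity: O(log n).

Answer: O(log n)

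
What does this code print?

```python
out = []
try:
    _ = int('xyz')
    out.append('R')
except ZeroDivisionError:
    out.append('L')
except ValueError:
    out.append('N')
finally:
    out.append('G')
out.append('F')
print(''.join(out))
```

Execution trace: 'N' (except ValueError) → 'G' (finally) → 'F' (after the try/except). Output: NGF

Answer: NGF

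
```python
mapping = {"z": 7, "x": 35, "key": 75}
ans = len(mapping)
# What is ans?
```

Trace:
`mapping = {"z": 7, "x": 35, "key": 75}` → mapping = {'z': 7, 'x': 35, 'key': 75}
`ans = len(mapping)` → ans = 3
So ans = 3

Answer: 3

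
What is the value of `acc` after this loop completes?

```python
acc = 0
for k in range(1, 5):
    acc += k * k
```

Sum of squares 1² to 4² = 30
`acc` takes the values: 0 → 1 → 5 → 14 → 30

Answer: 30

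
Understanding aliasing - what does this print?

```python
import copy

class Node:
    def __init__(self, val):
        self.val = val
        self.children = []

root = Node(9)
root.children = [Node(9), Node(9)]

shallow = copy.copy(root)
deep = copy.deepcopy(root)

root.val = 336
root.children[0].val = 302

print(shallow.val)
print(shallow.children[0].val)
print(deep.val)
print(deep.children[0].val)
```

Key concept: deep copy with custom objects.
Step by step:
`root = Node(9)` → root = Node(val=9, children=[])
`root.children = [Node(9), Node(9)]` → root = Node(val=9, children=[Node(val=9, children=[]), Node(val=9, children=[])])
`shallow = copy.copy(root)` → shallow = Node(val=9, children=[Node(val=9, children=[]), Node(val=9, children=[])])
`deep = copy.deepcopy(root)` → deep = Node(val=9, children=[Node(val=9, children=[]), Node(val=9, children=[])])
`root.val = 336` → root = Node(val=336, children=[Node(val=9, children=[]), Node(val=9, children=[])])
`root.children[0].val = 302` → root = Node(val=336, children=[Node(val=302, children=[]), Node(val=9, children=[])]); shallow = Node(val=9, children=[Node(val=302, children=[]), Node(val=9, children=[])])
`print(shallow.val)` → prints 9
`print(shallow.children[0].val)` → prints 302
`print(deep.val)` → prints 9
`print(deep.children[0].val)` → prints 9

Answer:
9
302
9
9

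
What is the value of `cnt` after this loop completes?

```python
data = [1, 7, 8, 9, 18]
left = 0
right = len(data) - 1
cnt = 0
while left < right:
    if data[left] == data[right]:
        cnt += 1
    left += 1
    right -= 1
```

Count matching pairs from ends
`cnt` takes the values: 0

Answer: 0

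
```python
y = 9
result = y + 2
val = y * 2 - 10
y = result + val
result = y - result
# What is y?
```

Trace:
`y = 9` → y = 9
`result = y + 2` → result = 11
`val = y * 2 - 10` → val = 8
`y = result + val` → y = 19
`result = y - result` → result = 8
So y = 19

Answer: 19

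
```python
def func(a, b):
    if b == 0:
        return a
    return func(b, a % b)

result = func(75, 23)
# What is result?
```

func(75, 23) -> func(23, 6) -> func(6, 5) -> func(5, 1) -> func(1, 0) -> 1

Answer: 1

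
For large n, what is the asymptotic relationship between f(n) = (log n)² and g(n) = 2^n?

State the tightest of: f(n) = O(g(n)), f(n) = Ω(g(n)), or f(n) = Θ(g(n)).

(log n)² vs 2^n: f(n) = O(g(n)) but not Ω(g(n)) — 2^n grows strictly faster than (log n)².

Answer: f(n) = O(g(n)) but not Ω(g(n)) — 2^n grows strictly faster than (log n)².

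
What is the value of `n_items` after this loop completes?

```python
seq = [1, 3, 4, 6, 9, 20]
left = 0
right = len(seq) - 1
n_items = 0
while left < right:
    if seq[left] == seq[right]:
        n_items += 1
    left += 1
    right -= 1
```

Count matching pairs from ends
`n_items` takes the values: 0

Answer: 0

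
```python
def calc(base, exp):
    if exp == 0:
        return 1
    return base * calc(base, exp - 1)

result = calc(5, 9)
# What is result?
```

calc(5, 9) = 5 * 5 * 5 * 5 * 5 * 5 * 5 * 5 * 5 = 1953125

Answer: 1953125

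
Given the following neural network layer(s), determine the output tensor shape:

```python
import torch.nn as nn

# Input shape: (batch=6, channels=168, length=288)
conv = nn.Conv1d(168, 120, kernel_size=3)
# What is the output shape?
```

Input: (6, 168, 288) -> Output: (6, 120, 286)

Answer: (6, 120, 286)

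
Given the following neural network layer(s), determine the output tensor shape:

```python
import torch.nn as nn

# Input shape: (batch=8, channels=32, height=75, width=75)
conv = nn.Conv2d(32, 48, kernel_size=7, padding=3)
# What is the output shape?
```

Input: (8, 32, 75, 75) -> Output: (8, 48, 75, 75)

Answer: (8, 48, 75, 75)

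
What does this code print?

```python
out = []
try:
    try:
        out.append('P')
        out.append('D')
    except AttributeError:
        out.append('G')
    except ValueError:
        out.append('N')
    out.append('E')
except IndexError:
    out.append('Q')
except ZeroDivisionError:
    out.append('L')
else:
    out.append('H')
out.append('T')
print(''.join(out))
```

Execution trace: 'P' (inner try body) → 'D' (inner try body, no exception) → 'E' (try body, no exception) → 'H' (else) → 'T' (after the try/except). Output: PDEHT

Answer: PDEHT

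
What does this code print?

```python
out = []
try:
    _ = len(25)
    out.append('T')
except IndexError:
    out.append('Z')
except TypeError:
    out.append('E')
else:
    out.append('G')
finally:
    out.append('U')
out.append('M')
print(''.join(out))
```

Execution trace: 'E' (except TypeError) → 'U' (finally) → 'M' (after the try/except). Output: EUM

Answer: EUM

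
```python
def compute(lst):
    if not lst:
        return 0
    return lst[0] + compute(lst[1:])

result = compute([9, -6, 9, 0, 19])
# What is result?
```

9 + (-6) + 9 + 0 + 19 + 0 = 31

Answer: 31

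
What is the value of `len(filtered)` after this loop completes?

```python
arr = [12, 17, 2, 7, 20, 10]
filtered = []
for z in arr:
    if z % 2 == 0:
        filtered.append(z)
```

Count even numbers in [12, 17, 2, 7, 20, 10]
`filtered` takes the values: [] → [12] → [12, 2] → [12, 2, 20] → [12, 2, 20, 10]
So `len(filtered)` = 4

Answer: 4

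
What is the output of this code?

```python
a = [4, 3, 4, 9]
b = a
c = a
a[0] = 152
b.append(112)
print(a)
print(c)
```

Key concept: multiple aliases.
Step by step:
`a = [4, 3, 4, 9]` → a = [4, 3, 4, 9]
`b = a` → b = [4, 3, 4, 9] (same object as a)
`c = a` → c = [4, 3, 4, 9] (same object as a, b)
`a[0] = 152` → a = [152, 3, 4, 9] (same object as b, c); b = [152, 3, 4, 9] (same object as a, c); c = [152, 3, 4, 9] (same object as a, b)
`b.append(112)` → a = [152, 3, 4, 9, 112] (same object as b, c); b = [152, 3, 4, 9, 112] (same object as a, c); c = [152, 3, 4, 9, 112] (same object as a, b)
`print(a)` → prints [152, 3, 4, 9, 112]
`print(c)` → prints [152, 3, 4, 9, 112]

Answer:
[152, 3, 4, 9, 112]
[152, 3, 4, 9, 112]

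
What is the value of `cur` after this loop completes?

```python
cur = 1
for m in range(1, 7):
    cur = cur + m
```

Start at 1, add 1 through 6
`cur` takes the values: 1 → 2 → 4 → 7 → 11 → 16 → 22

Answer: 22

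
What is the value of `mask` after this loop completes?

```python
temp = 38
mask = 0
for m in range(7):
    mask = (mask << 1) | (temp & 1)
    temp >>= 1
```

Reverse lowest 7 bits of 38
`mask` takes the values: 0 → 1 → 3 → 6 → 12 → 25 → 50

Answer: 50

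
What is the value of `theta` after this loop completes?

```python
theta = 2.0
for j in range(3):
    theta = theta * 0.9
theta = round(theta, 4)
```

Exponential decay: 2.0 * 0.9^3
`theta` takes the values: 2.0 → 1.8 → 1.62 → 1.458

Answer: 1.458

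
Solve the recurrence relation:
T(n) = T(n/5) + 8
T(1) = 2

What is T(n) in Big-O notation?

Each step divides n by 5 and adds 8. After log_5(n) steps we reach T(1)=2. So T(n) = 8·log_5(n) + 2 = O(log n).

Answer: O(log n)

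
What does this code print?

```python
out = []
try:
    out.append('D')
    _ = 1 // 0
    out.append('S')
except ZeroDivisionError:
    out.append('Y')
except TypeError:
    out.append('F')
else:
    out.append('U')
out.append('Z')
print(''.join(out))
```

Execution trace: 'D' (try body) → 'Y' (except ZeroDivisionError) → 'Z' (after the try/except). Output: DYZ

Answer: DYZ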